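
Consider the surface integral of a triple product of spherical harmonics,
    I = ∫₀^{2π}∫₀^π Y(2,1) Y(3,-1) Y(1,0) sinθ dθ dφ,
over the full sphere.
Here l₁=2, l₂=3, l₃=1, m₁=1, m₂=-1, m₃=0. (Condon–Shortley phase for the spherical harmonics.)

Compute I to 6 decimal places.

-0.233597

m-sum 0 ✓  L=6 even ✓  1≤1≤5 ✓
Π(2lᵢ+1) = 5×7×3 = 105
triangle coeff Δ(2,3,1) = 1/105
Σ_t [2,2]: t=2:+1/4 = 1/4
(3j)²=3/35 [(2 3 1; 0 0 0)], sign=-1
Σ_t [1,1]: t=1:−1/6 = -1/6
(3j)²=8/105 [(2 3 1; 1 -1 0)], sign=+1
⇒ 4πI² = 24/35
I = (-1)√(24/35/(4π)) = -0.23359668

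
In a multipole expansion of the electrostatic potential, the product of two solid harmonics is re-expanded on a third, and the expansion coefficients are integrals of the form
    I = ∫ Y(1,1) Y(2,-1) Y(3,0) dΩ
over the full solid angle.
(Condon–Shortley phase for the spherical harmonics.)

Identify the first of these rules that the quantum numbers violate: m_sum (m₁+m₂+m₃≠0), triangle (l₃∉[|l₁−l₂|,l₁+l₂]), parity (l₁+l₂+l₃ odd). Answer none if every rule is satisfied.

none

azimuthal sum: 1 − 1 + 0 = 0  ✓
1 ≤ 3 ≤ 3 (triangle on l)  ✓
L = 1 + 2 + 3 = 6 (even)  ✓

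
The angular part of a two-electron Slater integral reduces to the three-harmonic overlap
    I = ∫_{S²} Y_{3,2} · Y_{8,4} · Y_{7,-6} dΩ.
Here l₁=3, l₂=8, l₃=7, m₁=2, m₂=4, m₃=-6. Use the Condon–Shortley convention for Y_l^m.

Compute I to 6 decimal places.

-0.105265

Rules hold: Σm=0, L=18 even, 5≤7≤11.
N = 7·17·15 = 1785
Δ = 4!·2!·12!/19! = 1/5290740
Racah Σ t=1..3: t=1:−1/7257600 t=2:+1/2073600 t=3:−1/7257600 = 1/4838400
⇒ 3j(3 8 7; 0 0 0)² = 252/20995, sgn -1
Racah Σ t=0..1: t=0:+1/11496038400 t=1:−1/479001600 = -23/11496038400
⇒ 3j(3 8 7; 2 4 -6)² = 529/81396, sgn +1
4πI² = N·(3j₀)²·(3jₘ)² = 11109/79781
I = -1·√(0.139244/4π) = -0.10526471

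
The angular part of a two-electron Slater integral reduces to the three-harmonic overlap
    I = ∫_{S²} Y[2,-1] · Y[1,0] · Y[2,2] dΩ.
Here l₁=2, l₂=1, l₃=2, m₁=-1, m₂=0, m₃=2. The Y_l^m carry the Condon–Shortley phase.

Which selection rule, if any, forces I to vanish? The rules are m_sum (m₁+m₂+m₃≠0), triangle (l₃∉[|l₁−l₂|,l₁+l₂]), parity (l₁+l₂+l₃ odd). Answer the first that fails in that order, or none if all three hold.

m_sum

Σmᵢ = 1  ✗
l₃∈[|l₁−l₂|,l₁+l₂]=[1,3], have l₃=2
Σlᵢ = 5 ⇒ odd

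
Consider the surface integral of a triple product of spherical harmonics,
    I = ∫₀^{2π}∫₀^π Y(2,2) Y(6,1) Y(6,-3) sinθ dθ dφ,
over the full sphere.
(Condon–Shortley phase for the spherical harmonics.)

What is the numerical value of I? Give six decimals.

Checks pass: Σm=0; 14 even; l₃=6∈[4,8].
(2·2+1)(2·6+1)(2·6+1) = 845
Δ: 2! 2! 10! / 15! → 1/90090
sum: t=0:+1/69120 t=1:−1/14400 t=2:+1/69120 = -7/172800
3j²(2 6 6; 0 0 0) = Δ·Π!·Σ² = 14/715  (sign -1)
sum: t=0:+1/120960 = 1/120960
3j²(2 6 6; 2 1 -3) = Δ·Π!·Σ² = 24/1001  (sign -1)
combine: 4πI² = 845·14/715·24/1001 = 48/121
take √, sign +1: I = 0.17767364

0.177674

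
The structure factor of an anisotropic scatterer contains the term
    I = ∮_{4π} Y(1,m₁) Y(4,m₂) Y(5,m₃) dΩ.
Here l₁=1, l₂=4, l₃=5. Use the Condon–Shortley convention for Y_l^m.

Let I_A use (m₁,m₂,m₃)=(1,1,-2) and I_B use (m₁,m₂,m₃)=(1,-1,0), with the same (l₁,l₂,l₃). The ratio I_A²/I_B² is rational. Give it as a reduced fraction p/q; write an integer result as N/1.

Same 1,4,5: normalisation and zero-m 3j drop out of the ratio.
A: Δ: 0! 2! 8! / 11! → 1/495; sum: t=0:+1/1440 = 1/1440; 3j²(1 4 5; 1 1 -2) = Δ·Π!·Σ² = 7/165  (sign -1)
B: Δ: 0! 2! 8! / 11! → 1/495; sum: t=0:+1/1440 = 1/1440; 3j²(1 4 5; 1 -1 0) = Δ·Π!·Σ² = 2/99  (sign -1)
I_A²/I_B² = (7/165)/(2/99) = 21/10

21/10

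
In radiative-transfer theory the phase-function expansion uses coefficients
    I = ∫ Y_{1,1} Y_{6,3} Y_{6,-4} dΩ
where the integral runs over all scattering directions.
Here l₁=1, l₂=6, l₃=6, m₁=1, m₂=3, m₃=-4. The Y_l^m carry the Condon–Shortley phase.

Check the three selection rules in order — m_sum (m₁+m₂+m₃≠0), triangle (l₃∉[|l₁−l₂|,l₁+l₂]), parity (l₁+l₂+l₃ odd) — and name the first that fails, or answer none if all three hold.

parity

m₁+m₂+m₃ = 1 + 3 − 4 = 0  ✓
triangle: |1−6|=5 ≤ l₃=6 ≤ 1+6=7  ✓
parity: l₁+l₂+l₃ = 13 is odd  ✗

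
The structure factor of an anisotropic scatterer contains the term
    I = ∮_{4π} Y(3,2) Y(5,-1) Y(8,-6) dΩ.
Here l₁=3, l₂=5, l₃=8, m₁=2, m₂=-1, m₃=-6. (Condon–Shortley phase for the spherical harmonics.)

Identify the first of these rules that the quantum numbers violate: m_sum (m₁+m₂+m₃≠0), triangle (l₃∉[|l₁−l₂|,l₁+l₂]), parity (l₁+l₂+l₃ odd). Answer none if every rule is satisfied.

Σmᵢ = -5  ✗
l₃∈[|l₁−l₂|,l₁+l₂]=[2,8], have l₃=8
Σlᵢ = 16 ⇒ even

m_sum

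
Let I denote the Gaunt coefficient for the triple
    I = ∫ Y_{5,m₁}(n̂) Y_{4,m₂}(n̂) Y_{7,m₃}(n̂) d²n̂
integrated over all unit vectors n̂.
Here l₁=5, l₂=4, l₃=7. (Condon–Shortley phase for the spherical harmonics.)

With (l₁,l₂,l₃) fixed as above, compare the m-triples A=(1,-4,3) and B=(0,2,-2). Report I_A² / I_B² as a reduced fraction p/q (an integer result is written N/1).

105/1

Shared (l₁,l₂,l₃)=(5,4,7): N and (l;000)² cancel in I_A²/I_B².
A: Δ = 2!·8!·6!/17! = 1/6126120; Racah Σ t=0..0: t=0:+1/829440 = 1/829440; ⇒ 3j(5 4 7; 1 -4 3)² = 35/2431, sgn +1
B: Δ = 2!·8!·6!/17! = 1/6126120; Racah Σ t=0..2: t=0:+1/1036800 t=1:−1/69120 t=2:+1/69120 = 1/1036800; ⇒ 3j(5 4 7; 0 2 -2)² = 1/7293, sgn -1
I_A²/I_B² = (35/2431)/(1/7293) = 105/1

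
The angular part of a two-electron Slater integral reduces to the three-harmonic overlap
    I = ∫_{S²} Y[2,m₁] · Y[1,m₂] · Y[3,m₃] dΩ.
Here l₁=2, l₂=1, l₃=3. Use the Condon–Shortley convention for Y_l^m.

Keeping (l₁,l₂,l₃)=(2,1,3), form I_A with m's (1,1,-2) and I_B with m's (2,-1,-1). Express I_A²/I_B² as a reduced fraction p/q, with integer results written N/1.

Same 2,1,3: normalisation and zero-m 3j drop out of the ratio.
A: Δ: 0! 4! 2! / 7! → 1/105; sum: t=0:+1/12 = 1/12; 3j²(2 1 3; 1 1 -2) = Δ·Π!·Σ² = 2/21  (sign -1)
B: Δ: 0! 4! 2! / 7! → 1/105; sum: t=0:+1/48 = 1/48; 3j²(2 1 3; 2 -1 -1) = Δ·Π!·Σ² = 1/105  (sign +1)
I_A²/I_B² = (2/21)/(1/105) = 10/1

10/1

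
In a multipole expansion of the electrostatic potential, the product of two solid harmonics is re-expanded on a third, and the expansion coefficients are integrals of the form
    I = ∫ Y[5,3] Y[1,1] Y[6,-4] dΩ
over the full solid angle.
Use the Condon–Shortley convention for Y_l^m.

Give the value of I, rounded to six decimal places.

0.274090

m-sum 0 ✓  L=12 even ✓  4≤6≤6 ✓
Π(2lᵢ+1) = 11×3×13 = 429
triangle coeff Δ(5,1,6) = 1/858
Σ_t [0,0]: t=0:+1/14400 = 1/14400
(3j)²=6/143 [(5 1 6; 0 0 0)], sign=+1
Σ_t [0,0]: t=0:+1/161280 = 1/161280
(3j)²=15/286 [(5 1 6; 3 1 -4)], sign=+1
⇒ 4πI² = 135/143
I = (+1)√(135/143/(4π)) = 0.27409047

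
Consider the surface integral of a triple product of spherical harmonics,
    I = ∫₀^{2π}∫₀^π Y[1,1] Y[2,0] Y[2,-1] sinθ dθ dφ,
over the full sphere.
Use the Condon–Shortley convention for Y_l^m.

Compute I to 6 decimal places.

0.000000

Σlᵢ=5 odd — θ-integrand is odd under cosθ→−cosθ; I=0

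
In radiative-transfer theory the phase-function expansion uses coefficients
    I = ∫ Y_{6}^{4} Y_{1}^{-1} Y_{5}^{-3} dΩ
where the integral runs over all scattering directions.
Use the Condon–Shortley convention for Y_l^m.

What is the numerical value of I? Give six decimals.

0.274090

Checks pass: Σm=0; 12 even; l₃=5∈[5,7].
(2·6+1)(2·1+1)(2·5+1) = 429
Δ: 2! 10! 0! / 13! → 1/858
sum: t=1:−1/14400 = -1/14400
3j²(6 1 5; 0 0 0) = Δ·Π!·Σ² = 6/143  (sign +1)
sum: t=0:+1/161280 = 1/161280
3j²(6 1 5; 4 -1 -3) = Δ·Π!·Σ² = 15/286  (sign +1)
combine: 4πI² = 429·6/143·15/286 = 135/143
take √, sign +1: I = 0.27409047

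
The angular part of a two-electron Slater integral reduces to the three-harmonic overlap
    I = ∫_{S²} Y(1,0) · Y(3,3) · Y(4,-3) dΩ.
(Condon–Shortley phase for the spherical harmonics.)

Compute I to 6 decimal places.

-0.162868

Rules hold: Σm=0, L=8 even, 2≤4≤4.
N = 3·7·9 = 189
Δ = 0!·2!·6!/9! = 1/252
Racah Σ t=0..0: t=0:+1/36 = 1/36
⇒ 3j(1 3 4; 0 0 0)² = 4/63, sgn +1
Racah Σ t=0..0: t=0:+1/720 = 1/720
⇒ 3j(1 3 4; 0 3 -3)² = 1/36, sgn -1
4πI² = N·(3j₀)²·(3jₘ)² = 1/3
I = -1·√(0.333333/4π) = -0.16286750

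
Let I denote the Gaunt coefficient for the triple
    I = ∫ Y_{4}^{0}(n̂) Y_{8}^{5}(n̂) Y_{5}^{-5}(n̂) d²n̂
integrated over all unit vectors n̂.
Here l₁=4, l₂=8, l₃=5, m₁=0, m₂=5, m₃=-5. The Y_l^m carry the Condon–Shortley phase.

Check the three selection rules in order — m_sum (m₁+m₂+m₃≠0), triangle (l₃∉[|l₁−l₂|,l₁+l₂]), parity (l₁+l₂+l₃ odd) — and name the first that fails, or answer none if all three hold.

parity

azimuthal sum: 0 + 5 − 5 = 0  ✓
4 ≤ 5 ≤ 12 (triangle on l)  ✓
L = 4 + 8 + 5 = 17 (odd)  ✗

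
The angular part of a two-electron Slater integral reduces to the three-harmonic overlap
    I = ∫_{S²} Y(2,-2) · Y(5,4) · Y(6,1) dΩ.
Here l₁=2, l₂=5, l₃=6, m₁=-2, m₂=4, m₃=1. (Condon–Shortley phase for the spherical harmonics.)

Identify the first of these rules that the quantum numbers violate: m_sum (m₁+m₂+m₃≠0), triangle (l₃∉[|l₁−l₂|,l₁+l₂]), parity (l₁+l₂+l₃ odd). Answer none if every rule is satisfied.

m₁+m₂+m₃ = -2 + 4 + 1 = 3  ✗
triangle: |2−5|=3 ≤ l₃=6 ≤ 2+5=7
parity: l₁+l₂+l₃ = 13 is odd

m_sum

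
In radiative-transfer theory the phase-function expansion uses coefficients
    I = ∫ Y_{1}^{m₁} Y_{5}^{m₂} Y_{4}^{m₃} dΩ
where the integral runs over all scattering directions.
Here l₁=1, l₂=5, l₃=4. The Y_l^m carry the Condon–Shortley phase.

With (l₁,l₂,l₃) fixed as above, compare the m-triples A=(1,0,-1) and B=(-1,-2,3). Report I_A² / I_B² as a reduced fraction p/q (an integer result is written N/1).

l's match ⇒ only the (l;m) 3-j factors differ between A and B.
A: triangle coeff Δ(1,5,4) = 1/495; Σ_t [0,0]: t=0:+1/1440 = 1/1440; (3j)²=2/99 [(1 5 4; 1 0 -1)], sign=-1
B: triangle coeff Δ(1,5,4) = 1/495; Σ_t [2,2]: t=2:+1/10080 = 1/10080; (3j)²=1/165 [(1 5 4; -1 -2 3)], sign=-1
I_A²/I_B² = (2/99)/(1/165) = 10/3

10/3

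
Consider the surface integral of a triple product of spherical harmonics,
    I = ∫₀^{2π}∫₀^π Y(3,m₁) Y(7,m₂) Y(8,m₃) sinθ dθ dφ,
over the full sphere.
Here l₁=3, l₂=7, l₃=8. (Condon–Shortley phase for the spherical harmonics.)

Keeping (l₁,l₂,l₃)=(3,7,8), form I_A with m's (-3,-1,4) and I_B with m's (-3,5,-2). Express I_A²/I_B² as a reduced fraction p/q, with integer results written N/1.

l's match ⇒ only the (l;m) 3-j factors differ between A and B.
A: triangle coeff Δ(3,7,8) = 1/5290740; Σ_t [2,2]: t=2:+1/46448640 = 1/46448640; (3j)²=2475/117572 [(3 7 8; -3 -1 4)], sign=+1
B: triangle coeff Δ(3,7,8) = 1/5290740; Σ_t [2,2]: t=2:+1/348364800 = 1/348364800; (3j)²=165/58786 [(3 7 8; -3 5 -2)], sign=+1
I_A²/I_B² = (2475/117572)/(165/58786) = 15/2

15/2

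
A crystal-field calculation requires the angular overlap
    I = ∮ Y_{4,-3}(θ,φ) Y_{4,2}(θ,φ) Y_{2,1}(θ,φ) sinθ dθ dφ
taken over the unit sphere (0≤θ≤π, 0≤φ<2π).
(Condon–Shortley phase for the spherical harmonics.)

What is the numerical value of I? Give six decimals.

Checks pass: Σm=0; 10 even; l₃=2∈[0,8].
(2·4+1)(2·4+1)(2·2+1) = 405
Δ: 6! 2! 2! / 11! → 1/13860
sum: t=2:+1/192 t=3:−1/36 t=4:+1/192 = -5/288
3j²(4 4 2; 0 0 0) = Δ·Π!·Σ² = 20/693  (sign -1)
sum: t=5:−1/240 t=6:+1/1440 = -1/288
3j²(4 4 2; -3 2 1) = Δ·Π!·Σ² = 5/132  (sign +1)
combine: 4πI² = 405·20/693·5/132 = 375/847
take √, sign -1: I = -0.18770204

-0.187702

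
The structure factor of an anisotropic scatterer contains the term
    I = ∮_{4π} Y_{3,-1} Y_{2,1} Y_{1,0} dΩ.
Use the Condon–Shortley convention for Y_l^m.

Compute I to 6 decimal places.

Checks pass: Σm=0; 6 even; l₃=1∈[1,5].
(2·3+1)(2·2+1)(2·1+1) = 105
Δ: 4! 2! 0! / 7! → 1/105
sum: t=2:+1/4 = 1/4
3j²(3 2 1; 0 0 0) = Δ·Π!·Σ² = 3/35  (sign -1)
sum: t=3:−1/6 = -1/6
3j²(3 2 1; -1 1 0) = Δ·Π!·Σ² = 8/105  (sign +1)
combine: 4πI² = 105·3/35·8/105 = 24/35
take √, sign -1: I = -0.23359668

-0.233597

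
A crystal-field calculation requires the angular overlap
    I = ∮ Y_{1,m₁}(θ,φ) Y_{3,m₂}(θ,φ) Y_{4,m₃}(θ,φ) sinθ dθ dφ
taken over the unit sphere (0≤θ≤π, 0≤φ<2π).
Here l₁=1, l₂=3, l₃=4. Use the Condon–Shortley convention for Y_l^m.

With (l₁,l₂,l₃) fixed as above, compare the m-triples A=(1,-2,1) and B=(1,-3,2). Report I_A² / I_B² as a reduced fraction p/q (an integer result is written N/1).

3/1

Same 1,3,4: normalisation and zero-m 3j drop out of the ratio.
A: Δ: 0! 2! 6! / 9! → 1/252; sum: t=0:+1/240 = 1/240; 3j²(1 3 4; 1 -2 1) = Δ·Π!·Σ² = 1/84  (sign -1)
B: Δ: 0! 2! 6! / 9! → 1/252; sum: t=0:+1/1440 = 1/1440; 3j²(1 3 4; 1 -3 2) = Δ·Π!·Σ² = 1/252  (sign +1)
I_A²/I_B² = (1/84)/(1/252) = 3/1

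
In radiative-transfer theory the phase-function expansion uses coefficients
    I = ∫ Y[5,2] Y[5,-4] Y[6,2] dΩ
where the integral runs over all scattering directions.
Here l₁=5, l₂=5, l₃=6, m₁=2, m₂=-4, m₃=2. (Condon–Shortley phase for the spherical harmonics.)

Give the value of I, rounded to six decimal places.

0.108910

Rules hold: Σm=0, L=16 even, 0≤6≤10.
N = 11·11·13 = 1573
Δ = 4!·6!·6!/17! = 1/28588560
Racah Σ t=0..4: t=0:+1/345600 t=1:−1/13824 t=2:+1/5184 t=3:−1/13824 t=4:+1/345600 = 7/129600
⇒ 3j(5 5 6; 0 0 0)² = 80/7293, sgn +1
Racah Σ t=0..1: t=0:+1/103680 t=1:−1/207360 = 1/207360
⇒ 3j(5 5 6; 2 -4 2)² = 21/2431, sgn +1
4πI² = N·(3j₀)²·(3jₘ)² = 560/3757
I = +1·√(0.149055/4π) = 0.10891018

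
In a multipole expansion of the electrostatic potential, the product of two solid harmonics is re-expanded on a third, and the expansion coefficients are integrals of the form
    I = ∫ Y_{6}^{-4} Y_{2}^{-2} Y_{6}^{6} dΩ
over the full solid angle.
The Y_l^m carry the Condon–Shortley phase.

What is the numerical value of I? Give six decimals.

Checks pass: Σm=0; 14 even; l₃=6∈[4,8].
(2·6+1)(2·2+1)(2·6+1) = 845
Δ: 2! 10! 2! / 15! → 1/90090
sum: t=0:+1/69120 t=1:−1/14400 t=2:+1/69120 = -7/172800
3j²(6 2 6; 0 0 0) = Δ·Π!·Σ² = 14/715  (sign -1)
sum: t=0:+1/14515200 = 1/14515200
3j²(6 2 6; -4 -2 6) = Δ·Π!·Σ² = 2/455  (sign +1)
combine: 4πI² = 845·14/715·2/455 = 4/55
take √, sign -1: I = -0.07607531

-0.076075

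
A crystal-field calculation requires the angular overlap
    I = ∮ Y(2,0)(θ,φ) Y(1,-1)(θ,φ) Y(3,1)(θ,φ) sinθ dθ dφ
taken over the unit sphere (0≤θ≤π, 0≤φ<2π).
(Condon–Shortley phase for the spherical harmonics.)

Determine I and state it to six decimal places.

Rules hold: Σm=0, L=6 even, 1≤3≤3.
N = 5·3·7 = 105
Δ = 0!·4!·2!/7! = 1/105
Racah Σ t=0..0: t=0:+1/4 = 1/4
⇒ 3j(2 1 3; 0 0 0)² = 3/35, sgn -1
Racah Σ t=0..0: t=0:+1/8 = 1/8
⇒ 3j(2 1 3; 0 -1 1)² = 2/35, sgn +1
4πI² = N·(3j₀)²·(3jₘ)² = 18/35
I = -1·√(0.514286/4π) = -0.20230066

-0.202301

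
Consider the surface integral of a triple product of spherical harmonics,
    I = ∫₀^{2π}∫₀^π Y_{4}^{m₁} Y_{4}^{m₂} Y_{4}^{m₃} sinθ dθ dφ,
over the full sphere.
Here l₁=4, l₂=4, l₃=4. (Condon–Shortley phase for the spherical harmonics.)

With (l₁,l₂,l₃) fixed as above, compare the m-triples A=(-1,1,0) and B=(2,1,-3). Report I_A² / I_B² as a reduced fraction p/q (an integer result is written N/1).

81/70

Shared (l₁,l₂,l₃)=(4,4,4): N and (l;000)² cancel in I_A²/I_B².
A: Δ = 4!·4!·4!/13! = 1/450450; Racah Σ t=1..4: t=1:−1/3456 t=2:+1/144 t=3:−1/96 t=4:+1/864 = -1/384; ⇒ 3j(4 4 4; -1 1 0)² = 9/2002, sgn -1
B: Δ = 4!·4!·4!/13! = 1/450450; Racah Σ t=1..2: t=1:−1/864 t=2:+1/576 = 1/1728; ⇒ 3j(4 4 4; 2 1 -3)² = 5/1287, sgn -1
I_A²/I_B² = (9/2002)/(5/1287) = 81/70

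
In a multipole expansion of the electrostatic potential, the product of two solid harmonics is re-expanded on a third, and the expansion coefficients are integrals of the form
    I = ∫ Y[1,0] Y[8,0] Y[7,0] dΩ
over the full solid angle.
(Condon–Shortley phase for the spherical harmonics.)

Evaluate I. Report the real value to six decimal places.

m-sum 0 ✓  L=16 even ✓  7≤7≤9 ✓
Π(2lᵢ+1) = 3×17×15 = 765
triangle coeff Δ(1,8,7) = 1/2040
Σ_t [1,1]: t=1:−1/25401600 = -1/25401600
(3j)²=8/255 [(1 8 7; 0 0 0)], sign=+1
(m-triple is (0,0,0) — same symbol as above.)
⇒ 4πI² = 64/85
I = (+1)√(64/85/(4π)) = 0.24477981

0.244780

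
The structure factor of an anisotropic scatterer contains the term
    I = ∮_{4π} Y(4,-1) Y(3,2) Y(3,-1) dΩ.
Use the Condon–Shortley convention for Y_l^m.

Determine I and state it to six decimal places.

0.145070

Rules hold: Σm=0, L=10 even, 1≤3≤7.
N = 9·7·7 = 441
Δ = 4!·4!·2!/11! = 1/34650
Racah Σ t=1..3: t=1:−1/72 t=2:+1/16 t=3:−1/72 = 5/144
⇒ 3j(4 3 3; 0 0 0)² = 2/77, sgn -1
Racah Σ t=3..4: t=3:−1/48 t=4:+1/144 = -1/72
⇒ 3j(4 3 3; -1 2 -1)² = 16/693, sgn -1
4πI² = N·(3j₀)²·(3jₘ)² = 32/121
I = +1·√(0.264463/4π) = 0.14506992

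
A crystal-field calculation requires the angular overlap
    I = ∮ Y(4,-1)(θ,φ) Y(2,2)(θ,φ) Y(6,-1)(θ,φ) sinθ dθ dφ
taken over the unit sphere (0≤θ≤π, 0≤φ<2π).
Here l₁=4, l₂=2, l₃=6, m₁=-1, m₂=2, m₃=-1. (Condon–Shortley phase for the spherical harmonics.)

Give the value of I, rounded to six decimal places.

-0.094091

Rules hold: Σm=0, L=12 even, 2≤6≤6.
N = 9·5·13 = 585
Δ = 0!·8!·4!/13! = 1/6435
Racah Σ t=0..0: t=0:+1/2304 = 1/2304
⇒ 3j(4 2 6; 0 0 0)² = 5/143, sgn +1
Racah Σ t=0..0: t=0:+1/17280 = 1/17280
⇒ 3j(4 2 6; -1 2 -1)² = 7/1287, sgn -1
4πI² = N·(3j₀)²·(3jₘ)² = 175/1573
I = -1·√(0.111252/4π) = -0.09409136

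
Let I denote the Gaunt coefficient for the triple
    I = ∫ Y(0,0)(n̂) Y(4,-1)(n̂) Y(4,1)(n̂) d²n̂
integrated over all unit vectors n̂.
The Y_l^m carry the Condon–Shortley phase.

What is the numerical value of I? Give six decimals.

Rules hold: Σm=0, L=8 even, 4≤4≤4.
N = 1·9·9 = 81
Δ = 0!·0!·8!/9! = 1/9
Racah Σ t=0..0: t=0:+1/576 = 1/576
⇒ 3j(0 4 4; 0 0 0)² = 1/9, sgn +1
Racah Σ t=0..0: t=0:+1/720 = 1/720
⇒ 3j(0 4 4; 0 -1 1)² = 1/9, sgn -1
4πI² = N·(3j₀)²·(3jₘ)² = 1/1
I = -1·√(1/4π) = -0.28209479

-0.282095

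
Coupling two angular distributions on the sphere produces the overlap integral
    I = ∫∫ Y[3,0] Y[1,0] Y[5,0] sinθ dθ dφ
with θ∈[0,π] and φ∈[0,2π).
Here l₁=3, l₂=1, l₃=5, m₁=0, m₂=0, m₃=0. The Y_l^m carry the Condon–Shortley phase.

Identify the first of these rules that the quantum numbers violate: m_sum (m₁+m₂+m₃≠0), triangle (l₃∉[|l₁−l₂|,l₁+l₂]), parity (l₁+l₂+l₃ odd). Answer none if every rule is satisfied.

triangle

azimuthal sum: 0 + 0 + 0 = 0  ✓
2 ≤ 5 ≤ 4 (triangle on l)  ✗
L = 3 + 1 + 5 = 9 (odd)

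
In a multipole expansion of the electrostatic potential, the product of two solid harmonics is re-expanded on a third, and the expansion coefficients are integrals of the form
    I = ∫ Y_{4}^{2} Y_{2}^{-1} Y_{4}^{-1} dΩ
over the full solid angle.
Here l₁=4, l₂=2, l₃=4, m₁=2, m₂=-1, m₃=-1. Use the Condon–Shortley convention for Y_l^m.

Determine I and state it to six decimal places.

0.127700

m-sum 0 ✓  L=10 even ✓  2≤4≤6 ✓
Π(2lᵢ+1) = 9×5×9 = 405
triangle coeff Δ(4,2,4) = 1/13860
Σ_t [0,2]: t=0:+1/192 t=1:−1/36 t=2:+1/192 = -5/288
(3j)²=20/693 [(4 2 4; 0 0 0)], sign=-1
Σ_t [0,1]: t=0:+1/96 t=1:−1/240 = 1/160
(3j)²=27/1540 [(4 2 4; 2 -1 -1)], sign=-1
⇒ 4πI² = 1215/5929
I = (+1)√(1215/5929/(4π)) = 0.12770047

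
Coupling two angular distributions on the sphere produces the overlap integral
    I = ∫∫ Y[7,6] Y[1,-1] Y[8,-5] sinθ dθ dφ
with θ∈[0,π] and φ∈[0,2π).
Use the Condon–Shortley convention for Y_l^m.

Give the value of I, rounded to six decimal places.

-0.052996

Checks pass: Σm=0; 16 even; l₃=8∈[6,8].
(2·7+1)(2·1+1)(2·8+1) = 765
Δ: 0! 14! 2! / 17! → 1/2040
sum: t=0:+1/25401600 = 1/25401600
3j²(7 1 8; 0 0 0) = Δ·Π!·Σ² = 8/255  (sign +1)
sum: t=0:+1/12454041600 = 1/12454041600
3j²(7 1 8; 6 -1 -5) = Δ·Π!·Σ² = 1/680  (sign -1)
combine: 4πI² = 765·8/255·1/680 = 3/85
take √, sign -1: I = -0.05299638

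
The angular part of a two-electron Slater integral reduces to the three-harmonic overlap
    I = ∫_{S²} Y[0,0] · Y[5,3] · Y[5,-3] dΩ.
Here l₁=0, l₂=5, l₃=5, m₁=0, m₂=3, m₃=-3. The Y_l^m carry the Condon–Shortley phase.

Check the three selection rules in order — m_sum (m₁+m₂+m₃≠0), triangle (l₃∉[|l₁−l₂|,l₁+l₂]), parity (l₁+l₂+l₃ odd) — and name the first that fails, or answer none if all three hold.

m₁+m₂+m₃ = 0 + 3 − 3 = 0  ✓
triangle: |0−5|=5 ≤ l₃=5 ≤ 0+5=5  ✓
parity: l₁+l₂+l₃ = 10 is even  ✓

none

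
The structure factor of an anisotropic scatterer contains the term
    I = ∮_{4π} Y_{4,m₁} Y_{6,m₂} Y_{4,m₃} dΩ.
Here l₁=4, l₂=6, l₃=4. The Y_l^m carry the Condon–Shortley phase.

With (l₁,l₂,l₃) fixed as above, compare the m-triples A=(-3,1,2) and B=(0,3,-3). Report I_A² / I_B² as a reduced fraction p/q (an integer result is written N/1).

Shared (l₁,l₂,l₃)=(4,6,4): N and (l;000)² cancel in I_A²/I_B².
A: Δ = 6!·2!·6!/15! = 1/1261260; Racah Σ t=5..6: t=5:−1/11520 t=6:+1/86400 = -13/172800; ⇒ 3j(4 6 4; -3 1 2)² = 13/660, sgn -1
B: Δ = 6!·2!·6!/15! = 1/1261260; Racah Σ t=3..4: t=3:−1/25920 t=4:+1/11520 = 1/20736; ⇒ 3j(4 6 4; 0 3 -3)² = 5/429, sgn -1
I_A²/I_B² = (13/660)/(5/429) = 169/100

169/100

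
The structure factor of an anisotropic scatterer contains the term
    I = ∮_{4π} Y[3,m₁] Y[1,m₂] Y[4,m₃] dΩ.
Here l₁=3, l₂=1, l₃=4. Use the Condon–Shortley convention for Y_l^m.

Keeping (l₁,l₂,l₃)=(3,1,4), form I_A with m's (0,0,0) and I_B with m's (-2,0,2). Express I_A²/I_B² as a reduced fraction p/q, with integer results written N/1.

4/3

Shared (l₁,l₂,l₃)=(3,1,4): N and (l;000)² cancel in I_A²/I_B².
A: Δ = 0!·6!·2!/9! = 1/252; Racah Σ t=0..0: t=0:+1/36 = 1/36; ⇒ 3j(3 1 4; 0 0 0)² = 4/63, sgn +1
B: Δ = 0!·6!·2!/9! = 1/252; Racah Σ t=0..0: t=0:+1/120 = 1/120; ⇒ 3j(3 1 4; -2 0 2)² = 1/21, sgn +1
I_A²/I_B² = (4/63)/(1/21) = 4/3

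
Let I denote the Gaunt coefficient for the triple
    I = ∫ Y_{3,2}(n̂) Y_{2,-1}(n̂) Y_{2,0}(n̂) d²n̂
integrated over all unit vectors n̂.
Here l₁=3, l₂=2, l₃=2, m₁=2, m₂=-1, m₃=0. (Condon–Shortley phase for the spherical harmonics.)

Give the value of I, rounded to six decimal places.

m-sum = 2 − 1 + 0 = 1 ≠ 0 ⇒ I = 0

0.000000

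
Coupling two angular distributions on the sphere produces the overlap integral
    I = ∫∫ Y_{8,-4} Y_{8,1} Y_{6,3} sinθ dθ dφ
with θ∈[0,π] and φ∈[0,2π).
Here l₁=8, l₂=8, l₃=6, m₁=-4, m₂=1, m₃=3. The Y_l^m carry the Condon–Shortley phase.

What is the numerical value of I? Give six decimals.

-0.114988

m-sum 0 ✓  L=22 even ✓  0≤6≤16 ✓
Π(2lᵢ+1) = 17×17×13 = 3757
triangle coeff Δ(8,8,6) = 1/13742520792
Σ_t [2,8]: t=2:+1/41803776000 t=3:−1/435456000 t=4:+1/39813120 t=5:−1/18662400 t=6:+1/39813120 t=7:−1/435456000 t=8:+1/41803776000 = -11/1393459200
(3j)²=600/96577 [(8 8 6; 0 0 0)], sign=-1
Σ_t [6,9]: t=6:+1/447897600 t=7:−1/174182400 t=8:+1/464486400 t=9:−1/9405849600 = -11/7524679680
(3j)²=1375/193154 [(8 8 6; -4 1 3)], sign=+1
⇒ 4πI² = 412500/2482597
I = (-1)√(412500/2482597/(4π)) = -0.11498837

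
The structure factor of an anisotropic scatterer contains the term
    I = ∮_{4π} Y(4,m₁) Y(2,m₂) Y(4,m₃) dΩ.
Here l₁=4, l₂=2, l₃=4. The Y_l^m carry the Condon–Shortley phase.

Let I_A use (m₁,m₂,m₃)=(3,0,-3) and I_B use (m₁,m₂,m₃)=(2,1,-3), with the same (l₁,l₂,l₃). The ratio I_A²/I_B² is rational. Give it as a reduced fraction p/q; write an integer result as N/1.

l's match ⇒ only the (l;m) 3-j factors differ between A and B.
A: triangle coeff Δ(4,2,4) = 1/13860; Σ_t [0,1]: t=0:+1/480 t=1:−1/720 = 1/1440; (3j)²=7/1980 [(4 2 4; 3 0 -3)], sign=-1
B: triangle coeff Δ(4,2,4) = 1/13860; Σ_t [1,2]: t=1:−1/240 t=2:+1/1440 = -1/288; (3j)²=5/132 [(4 2 4; 2 1 -3)], sign=+1
I_A²/I_B² = (7/1980)/(5/132) = 7/75

7/75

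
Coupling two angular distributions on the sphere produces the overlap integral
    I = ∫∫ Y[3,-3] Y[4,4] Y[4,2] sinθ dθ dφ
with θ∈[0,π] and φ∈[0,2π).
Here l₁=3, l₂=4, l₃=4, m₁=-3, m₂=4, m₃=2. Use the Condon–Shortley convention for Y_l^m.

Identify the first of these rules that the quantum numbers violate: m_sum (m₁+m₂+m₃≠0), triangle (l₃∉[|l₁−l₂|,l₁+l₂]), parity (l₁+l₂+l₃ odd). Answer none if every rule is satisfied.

Σmᵢ = 3  ✗
l₃∈[|l₁−l₂|,l₁+l₂]=[1,7], have l₃=4
Σlᵢ = 11 ⇒ odd

m_sum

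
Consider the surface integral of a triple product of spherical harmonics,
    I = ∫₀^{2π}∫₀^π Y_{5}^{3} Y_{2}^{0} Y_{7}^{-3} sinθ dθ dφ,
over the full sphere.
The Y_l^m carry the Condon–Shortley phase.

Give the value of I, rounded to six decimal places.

-0.186208

Rules hold: Σm=0, L=14 even, 3≤7≤7.
N = 11·5·15 = 825
Δ = 0!·10!·4!/15! = 1/15015
Racah Σ t=0..0: t=0:+1/57600 = 1/57600
⇒ 3j(5 2 7; 0 0 0)² = 21/715, sgn -1
Racah Σ t=0..0: t=0:+1/322560 = 1/322560
⇒ 3j(5 2 7; 3 0 -3)² = 18/1001, sgn +1
4πI² = N·(3j₀)²·(3jₘ)² = 810/1859
I = -1·√(0.435718/4π) = -0.18620781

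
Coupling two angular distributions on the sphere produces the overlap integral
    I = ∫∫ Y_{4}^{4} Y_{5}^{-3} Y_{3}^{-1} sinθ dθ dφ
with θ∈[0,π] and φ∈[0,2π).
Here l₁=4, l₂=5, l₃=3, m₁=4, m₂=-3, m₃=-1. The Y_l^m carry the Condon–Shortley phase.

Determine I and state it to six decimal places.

Checks pass: Σm=0; 12 even; l₃=3∈[1,9].
(2·4+1)(2·5+1)(2·3+1) = 693
Δ: 6! 2! 4! / 13! → 1/180180
sum: t=2:+1/576 t=3:−1/144 t=4:+1/576 = -1/288
3j²(4 5 3; 0 0 0) = Δ·Π!·Σ² = 20/1001  (sign +1)
sum: t=0:+1/5760 = 1/5760
3j²(4 5 3; 4 -3 -1) = Δ·Π!·Σ² = 56/2145  (sign +1)
combine: 4πI² = 693·20/1001·56/2145 = 672/1859
take √, sign +1: I = 0.16960553

0.169606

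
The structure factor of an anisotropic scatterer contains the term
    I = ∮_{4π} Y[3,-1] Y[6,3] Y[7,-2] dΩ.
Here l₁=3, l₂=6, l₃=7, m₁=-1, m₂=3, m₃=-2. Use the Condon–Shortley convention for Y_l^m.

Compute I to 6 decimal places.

-0.122872

Rules hold: Σm=0, L=16 even, 3≤7≤9.
N = 7·13·15 = 1365
Δ = 2!·4!·10!/17! = 1/2042040
Racah Σ t=0..2: t=0:+1/207360 t=1:−1/57600 t=2:+1/207360 = -1/129600
⇒ 3j(3 6 7; 0 0 0)² = 168/12155, sgn +1
Racah Σ t=0..2: t=0:+1/17418240 t=1:−1/483840 t=2:+1/241920 = 37/17418240
⇒ 3j(3 6 7; -1 3 -2)² = 1369/136136, sgn -1
4πI² = N·(3j₀)²·(3jₘ)² = 86247/454597
I = -1·√(0.189722/4π) = -0.12287224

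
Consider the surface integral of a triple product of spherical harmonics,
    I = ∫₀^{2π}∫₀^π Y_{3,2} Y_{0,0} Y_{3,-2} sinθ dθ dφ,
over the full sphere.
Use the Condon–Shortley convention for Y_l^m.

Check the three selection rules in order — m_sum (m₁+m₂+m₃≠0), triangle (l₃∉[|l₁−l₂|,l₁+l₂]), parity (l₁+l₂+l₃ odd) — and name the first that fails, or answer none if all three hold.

none

m₁+m₂+m₃ = 2 + 0 − 2 = 0  ✓
triangle: |3−0|=3 ≤ l₃=3 ≤ 3+0=3  ✓
parity: l₁+l₂+l₃ = 6 is even  ✓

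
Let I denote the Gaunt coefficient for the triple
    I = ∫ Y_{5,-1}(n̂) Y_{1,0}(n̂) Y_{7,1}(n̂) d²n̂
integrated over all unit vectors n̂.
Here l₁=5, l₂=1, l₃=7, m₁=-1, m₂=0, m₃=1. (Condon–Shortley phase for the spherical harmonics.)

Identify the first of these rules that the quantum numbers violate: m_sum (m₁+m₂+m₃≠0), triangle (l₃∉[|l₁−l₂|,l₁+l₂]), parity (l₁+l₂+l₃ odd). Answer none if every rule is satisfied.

triangle

Σmᵢ = 0  ✓
l₃∈[|l₁−l₂|,l₁+l₂]=[4,6], have l₃=7  ✗
Σlᵢ = 13 ⇒ odd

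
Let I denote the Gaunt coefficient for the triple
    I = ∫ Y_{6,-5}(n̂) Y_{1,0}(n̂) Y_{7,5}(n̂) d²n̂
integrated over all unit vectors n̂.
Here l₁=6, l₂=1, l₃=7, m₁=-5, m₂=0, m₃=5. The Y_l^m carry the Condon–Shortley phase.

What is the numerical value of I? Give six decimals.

-0.171413

Rules hold: Σm=0, L=14 even, 5≤7≤7.
N = 13·3·15 = 585
Δ = 0!·12!·2!/15! = 1/1365
Racah Σ t=0..0: t=0:+1/518400 = 1/518400
⇒ 3j(6 1 7; 0 0 0)² = 7/195, sgn -1
Racah Σ t=0..0: t=0:+1/39916800 = 1/39916800
⇒ 3j(6 1 7; -5 0 5)² = 8/455, sgn +1
4πI² = N·(3j₀)²·(3jₘ)² = 24/65
I = -1·√(0.369231/4π) = -0.17141310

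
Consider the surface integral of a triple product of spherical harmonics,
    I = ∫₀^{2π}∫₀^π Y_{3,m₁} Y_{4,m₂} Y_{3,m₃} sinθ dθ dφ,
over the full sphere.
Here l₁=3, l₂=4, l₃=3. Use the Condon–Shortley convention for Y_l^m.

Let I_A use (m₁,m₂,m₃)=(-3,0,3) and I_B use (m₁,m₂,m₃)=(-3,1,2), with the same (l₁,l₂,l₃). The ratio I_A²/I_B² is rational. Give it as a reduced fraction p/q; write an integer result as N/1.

3/10

l's match ⇒ only the (l;m) 3-j factors differ between A and B.
A: triangle coeff Δ(3,4,3) = 1/34650; Σ_t [4,4]: t=4:+1/1152 = 1/1152; (3j)²=1/154 [(3 4 3; -3 0 3)], sign=+1
B: triangle coeff Δ(3,4,3) = 1/34650; Σ_t [4,4]: t=4:+1/288 = 1/288; (3j)²=5/231 [(3 4 3; -3 1 2)], sign=-1
I_A²/I_B² = (1/154)/(5/231) = 3/10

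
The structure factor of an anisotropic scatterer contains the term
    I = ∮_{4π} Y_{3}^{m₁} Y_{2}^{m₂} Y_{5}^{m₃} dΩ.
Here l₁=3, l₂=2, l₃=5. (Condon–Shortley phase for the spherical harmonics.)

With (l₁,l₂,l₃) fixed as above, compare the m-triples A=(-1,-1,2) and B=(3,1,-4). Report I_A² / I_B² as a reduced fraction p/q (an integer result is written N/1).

Shared (l₁,l₂,l₃)=(3,2,5): N and (l;000)² cancel in I_A²/I_B².
A: Δ = 0!·6!·4!/11! = 1/2310; Racah Σ t=0..0: t=0:+1/288 = 1/288; ⇒ 3j(3 2 5; -1 -1 2)² = 1/22, sgn -1
B: Δ = 0!·6!·4!/11! = 1/2310; Racah Σ t=0..0: t=0:+1/4320 = 1/4320; ⇒ 3j(3 2 5; 3 1 -4)² = 2/55, sgn -1
I_A²/I_B² = (1/22)/(2/55) = 5/4

5/4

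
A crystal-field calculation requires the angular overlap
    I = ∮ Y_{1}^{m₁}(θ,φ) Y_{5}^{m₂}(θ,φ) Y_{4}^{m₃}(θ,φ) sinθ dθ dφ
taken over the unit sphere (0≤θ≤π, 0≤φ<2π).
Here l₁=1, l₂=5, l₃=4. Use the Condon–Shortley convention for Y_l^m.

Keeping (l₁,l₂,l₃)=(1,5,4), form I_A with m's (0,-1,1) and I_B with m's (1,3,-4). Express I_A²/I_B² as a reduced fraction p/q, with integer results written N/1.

l's match ⇒ only the (l;m) 3-j factors differ between A and B.
A: triangle coeff Δ(1,5,4) = 1/495; Σ_t [1,1]: t=1:−1/720 = -1/720; (3j)²=8/165 [(1 5 4; 0 -1 1)], sign=+1
B: triangle coeff Δ(1,5,4) = 1/495; Σ_t [0,0]: t=0:+1/80640 = 1/80640; (3j)²=1/495 [(1 5 4; 1 3 -4)], sign=+1
I_A²/I_B² = (8/165)/(1/495) = 24/1

24/1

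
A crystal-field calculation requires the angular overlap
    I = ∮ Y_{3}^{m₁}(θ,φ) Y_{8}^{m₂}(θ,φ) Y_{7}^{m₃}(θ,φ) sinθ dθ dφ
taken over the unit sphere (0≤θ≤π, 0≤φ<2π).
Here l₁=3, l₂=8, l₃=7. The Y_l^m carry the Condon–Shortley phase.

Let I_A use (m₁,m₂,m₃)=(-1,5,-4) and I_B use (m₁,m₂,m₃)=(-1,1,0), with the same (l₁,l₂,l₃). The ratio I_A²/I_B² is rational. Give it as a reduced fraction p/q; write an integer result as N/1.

45253/14406

Shared (l₁,l₂,l₃)=(3,8,7): N and (l;000)² cancel in I_A²/I_B².
A: Δ = 4!·2!·12!/19! = 1/5290740; Racah Σ t=2..4: t=2:+1/319334400 t=3:−1/43545600 t=4:+1/104509440 = -59/5748019200; ⇒ 3j(3 8 7; -1 5 -4)² = 3481/406980, sgn +1
B: Δ = 4!·2!·12!/19! = 1/5290740; Racah Σ t=2..4: t=2:+1/4838400 t=3:−1/3110400 t=4:+1/29030400 = -1/12441600; ⇒ 3j(3 8 7; -1 1 0)² = 343/125970, sgn +1
I_A²/I_B² = (3481/406980)/(343/125970) = 45253/14406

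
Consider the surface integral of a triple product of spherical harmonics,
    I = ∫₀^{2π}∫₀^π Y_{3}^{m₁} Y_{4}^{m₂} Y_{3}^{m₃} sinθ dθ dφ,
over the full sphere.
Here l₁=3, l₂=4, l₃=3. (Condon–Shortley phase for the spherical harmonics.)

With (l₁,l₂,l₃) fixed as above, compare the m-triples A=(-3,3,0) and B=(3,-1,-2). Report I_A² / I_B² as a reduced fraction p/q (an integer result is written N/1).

21/10

l's match ⇒ only the (l;m) 3-j factors differ between A and B.
A: triangle coeff Δ(3,4,3) = 1/34650; Σ_t [4,4]: t=4:+1/288 = 1/288; (3j)²=1/22 [(3 4 3; -3 3 0)], sign=-1
B: triangle coeff Δ(3,4,3) = 1/34650; Σ_t [0,0]: t=0:+1/288 = 1/288; (3j)²=5/231 [(3 4 3; 3 -1 -2)], sign=-1
I_A²/I_B² = (1/22)/(5/231) = 21/10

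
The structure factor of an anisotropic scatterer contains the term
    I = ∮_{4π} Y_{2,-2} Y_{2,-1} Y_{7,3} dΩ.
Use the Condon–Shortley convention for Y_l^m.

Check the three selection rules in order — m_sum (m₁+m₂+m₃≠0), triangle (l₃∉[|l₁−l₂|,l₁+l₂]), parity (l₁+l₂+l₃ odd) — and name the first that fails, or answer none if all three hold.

Σmᵢ = 0  ✓
l₃∈[|l₁−l₂|,l₁+l₂]=[0,4], have l₃=7  ✗
Σlᵢ = 11 ⇒ odd

triangle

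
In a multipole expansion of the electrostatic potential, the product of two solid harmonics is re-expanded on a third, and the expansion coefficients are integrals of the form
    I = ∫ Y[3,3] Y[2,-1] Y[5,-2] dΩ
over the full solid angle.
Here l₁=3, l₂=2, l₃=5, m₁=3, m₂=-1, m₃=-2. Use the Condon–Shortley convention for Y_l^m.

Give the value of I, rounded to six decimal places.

0.063396

m-sum 0 ✓  L=10 even ✓  1≤5≤5 ✓
Π(2lᵢ+1) = 7×5×11 = 385
triangle coeff Δ(3,2,5) = 1/2310
Σ_t [0,0]: t=0:+1/144 = 1/144
(3j)²=10/231 [(3 2 5; 0 0 0)], sign=-1
Σ_t [0,0]: t=0:+1/4320 = 1/4320
(3j)²=1/330 [(3 2 5; 3 -1 -2)], sign=-1
⇒ 4πI² = 5/99
I = (+1)√(5/99/(4π)) = 0.06339609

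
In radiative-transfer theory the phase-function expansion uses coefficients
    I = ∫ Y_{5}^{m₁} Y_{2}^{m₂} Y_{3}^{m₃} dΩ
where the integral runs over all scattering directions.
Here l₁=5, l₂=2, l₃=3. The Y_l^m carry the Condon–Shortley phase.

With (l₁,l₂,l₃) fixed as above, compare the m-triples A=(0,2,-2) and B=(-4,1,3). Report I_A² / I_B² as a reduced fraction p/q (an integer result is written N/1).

Shared (l₁,l₂,l₃)=(5,2,3): N and (l;000)² cancel in I_A²/I_B².
A: Δ = 4!·6!·0!/11! = 1/2310; Racah Σ t=4..4: t=4:+1/2880 = 1/2880; ⇒ 3j(5 2 3; 0 2 -2)² = 1/462, sgn -1
B: Δ = 4!·6!·0!/11! = 1/2310; Racah Σ t=3..3: t=3:−1/4320 = -1/4320; ⇒ 3j(5 2 3; -4 1 3)² = 2/55, sgn -1
I_A²/I_B² = (1/462)/(2/55) = 5/84

5/84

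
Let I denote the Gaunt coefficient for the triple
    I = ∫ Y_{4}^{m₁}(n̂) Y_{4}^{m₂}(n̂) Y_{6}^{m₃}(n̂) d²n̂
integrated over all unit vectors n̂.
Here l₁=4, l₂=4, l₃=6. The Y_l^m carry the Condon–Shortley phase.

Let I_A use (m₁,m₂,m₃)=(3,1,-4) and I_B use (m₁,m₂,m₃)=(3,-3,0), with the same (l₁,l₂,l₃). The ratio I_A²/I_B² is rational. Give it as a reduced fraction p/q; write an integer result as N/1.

Same 4,4,6: normalisation and zero-m 3j drop out of the ratio.
A: Δ: 2! 6! 6! / 15! → 1/1261260; sum: t=0:+1/28800 t=1:−1/34560 = 1/172800; 3j²(4 4 6; 3 1 -4) = Δ·Π!·Σ² = 1/1430  (sign +1)
B: Δ: 2! 6! 6! / 15! → 1/1261260; sum: t=0:+1/28800 t=1:−1/518400 = 17/518400; 3j²(4 4 6; 3 -3 0) = Δ·Π!·Σ² = 289/25740  (sign +1)
I_A²/I_B² = (1/1430)/(289/25740) = 18/289

18/289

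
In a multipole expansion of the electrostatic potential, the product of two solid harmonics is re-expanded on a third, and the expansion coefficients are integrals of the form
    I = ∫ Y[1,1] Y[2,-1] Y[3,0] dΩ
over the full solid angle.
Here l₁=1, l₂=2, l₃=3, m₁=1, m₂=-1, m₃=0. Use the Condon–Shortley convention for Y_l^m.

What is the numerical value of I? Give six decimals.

0.143048

Checks pass: Σm=0; 6 even; l₃=3∈[1,3].
(2·1+1)(2·2+1)(2·3+1) = 105
Δ: 0! 2! 4! / 7! → 1/105
sum: t=0:+1/4 = 1/4
3j²(1 2 3; 0 0 0) = Δ·Π!·Σ² = 3/35  (sign -1)
sum: t=0:+1/12 = 1/12
3j²(1 2 3; 1 -1 0) = Δ·Π!·Σ² = 1/35  (sign -1)
combine: 4πI² = 105·3/35·1/35 = 9/35
take √, sign +1: I = 0.14304817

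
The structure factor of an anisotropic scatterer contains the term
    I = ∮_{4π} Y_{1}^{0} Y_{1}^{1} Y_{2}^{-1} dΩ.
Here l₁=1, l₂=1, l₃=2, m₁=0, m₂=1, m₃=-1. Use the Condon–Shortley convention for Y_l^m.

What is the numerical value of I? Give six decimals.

-0.218510

Checks pass: Σm=0; 4 even; l₃=2∈[0,2].
(2·1+1)(2·1+1)(2·2+1) = 45
Δ: 0! 2! 2! / 5! → 1/30
sum: t=0:+1/1 = 1/1
3j²(1 1 2; 0 0 0) = Δ·Π!·Σ² = 2/15  (sign +1)
sum: t=0:+1/2 = 1/2
3j²(1 1 2; 0 1 -1) = Δ·Π!·Σ² = 1/10  (sign -1)
combine: 4πI² = 45·2/15·1/10 = 3/5
take √, sign -1: I = -0.21850969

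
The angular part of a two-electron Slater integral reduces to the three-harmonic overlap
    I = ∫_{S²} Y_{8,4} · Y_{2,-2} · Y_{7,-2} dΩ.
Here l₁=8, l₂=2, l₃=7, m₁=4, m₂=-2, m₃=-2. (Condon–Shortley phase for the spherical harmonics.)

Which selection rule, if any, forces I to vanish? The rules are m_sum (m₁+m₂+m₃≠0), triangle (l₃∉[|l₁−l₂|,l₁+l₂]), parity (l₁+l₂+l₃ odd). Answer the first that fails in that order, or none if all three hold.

azimuthal sum: 4 − 2 − 2 = 0  ✓
6 ≤ 7 ≤ 10 (triangle on l)  ✓
L = 8 + 2 + 7 = 17 (odd)  ✗

parity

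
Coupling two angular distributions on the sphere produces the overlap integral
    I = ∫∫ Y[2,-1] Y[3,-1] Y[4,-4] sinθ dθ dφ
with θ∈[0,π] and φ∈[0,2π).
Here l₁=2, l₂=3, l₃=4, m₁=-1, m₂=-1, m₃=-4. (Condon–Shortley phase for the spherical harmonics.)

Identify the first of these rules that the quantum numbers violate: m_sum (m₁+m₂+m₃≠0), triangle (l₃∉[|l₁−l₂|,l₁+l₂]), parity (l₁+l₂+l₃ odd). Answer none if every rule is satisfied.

Σmᵢ = -6  ✗
l₃∈[|l₁−l₂|,l₁+l₂]=[1,5], have l₃=4
Σlᵢ = 9 ⇒ odd

m_sum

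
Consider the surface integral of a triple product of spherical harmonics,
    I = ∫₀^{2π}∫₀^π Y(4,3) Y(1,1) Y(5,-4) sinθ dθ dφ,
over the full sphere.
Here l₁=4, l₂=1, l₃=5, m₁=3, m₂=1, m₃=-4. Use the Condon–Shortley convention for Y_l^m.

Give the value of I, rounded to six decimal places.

Checks pass: Σm=0; 10 even; l₃=5∈[3,5].
(2·4+1)(2·1+1)(2·5+1) = 297
Δ: 0! 8! 2! / 11! → 1/495
sum: t=0:+1/576 = 1/576
3j²(4 1 5; 0 0 0) = Δ·Π!·Σ² = 5/99  (sign -1)
sum: t=0:+1/10080 = 1/10080
3j²(4 1 5; 3 1 -4) = Δ·Π!·Σ² = 4/55  (sign -1)
combine: 4πI² = 297·5/99·4/55 = 12/11
take √, sign +1: I = 0.29463840

0.294638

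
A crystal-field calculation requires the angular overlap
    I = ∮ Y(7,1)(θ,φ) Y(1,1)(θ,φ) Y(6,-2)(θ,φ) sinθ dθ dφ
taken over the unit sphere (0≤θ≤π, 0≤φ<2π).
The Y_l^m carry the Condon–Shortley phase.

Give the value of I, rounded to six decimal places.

-0.135514

m-sum 0 ✓  L=14 even ✓  6≤6≤8 ✓
Π(2lᵢ+1) = 15×3×13 = 585
triangle coeff Δ(7,1,6) = 1/1365
Σ_t [1,1]: t=1:−1/518400 = -1/518400
(3j)²=7/195 [(7 1 6; 0 0 0)], sign=-1
Σ_t [2,2]: t=2:+1/1935360 = 1/1935360
(3j)²=1/91 [(7 1 6; 1 1 -2)], sign=+1
⇒ 4πI² = 3/13
I = (-1)√(3/13/(4π)) = -0.13551395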